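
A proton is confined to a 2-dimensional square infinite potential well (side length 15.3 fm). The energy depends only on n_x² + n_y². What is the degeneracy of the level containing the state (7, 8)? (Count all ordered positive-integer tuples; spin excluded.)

The level has n_x² + n_y² = 113. The ordered positive-integer solutions are (7, 8), (8, 7).
That gives 2 states.

degeneracy = 2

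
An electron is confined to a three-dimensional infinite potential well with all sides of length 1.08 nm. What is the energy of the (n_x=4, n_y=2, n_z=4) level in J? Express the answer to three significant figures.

For a 3D rectangular well E = (h²/8m_e)·Σ n_i²/L_i² = (6.626×10^-34)²/(8·9.109×10^-31) · [4²/(1.08 nm)² + 2²/(1.08 nm)² + 4²/(1.08 nm)²].
Evaluating gives E = 1.86×10^-18 J.

E = 1.86×10^-18 J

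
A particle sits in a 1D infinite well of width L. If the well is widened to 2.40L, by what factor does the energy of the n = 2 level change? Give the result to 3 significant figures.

0.174

E_n ∝ 1/L², so the energy scales by 1/2.40² = 0.174.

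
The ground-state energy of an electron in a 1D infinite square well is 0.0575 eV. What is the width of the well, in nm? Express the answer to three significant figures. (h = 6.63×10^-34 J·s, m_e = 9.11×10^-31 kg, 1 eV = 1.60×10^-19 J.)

From E_n = n²h²/(8m_eL²), L = n·h/√(8m_eE_n).
E_1 = 0.0575 eV = 9.200×10^-21 J, so L = 1·6.63×10^-34/√(8·9.11×10^-31·9.200×10^-21) = 2.56×10^-9 m = 2.56 nm.

L = 2.56 nm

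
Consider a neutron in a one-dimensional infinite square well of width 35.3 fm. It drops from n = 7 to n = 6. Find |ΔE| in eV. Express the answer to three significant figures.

E_1 = h²/(8m_nL²) = 2.629×10^-14 J.
|ΔE| = |7² − 6²|·E_1 = 13·2.629×10^-14 J = 3.418×10^-13 J = 2.13×10^6 eV.

|ΔE| = 2.13×10^6 eV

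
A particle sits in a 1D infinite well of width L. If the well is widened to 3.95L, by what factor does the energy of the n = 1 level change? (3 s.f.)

E_n ∝ 1/L², so the energy scales by 1/3.95² = 0.0641.

0.0641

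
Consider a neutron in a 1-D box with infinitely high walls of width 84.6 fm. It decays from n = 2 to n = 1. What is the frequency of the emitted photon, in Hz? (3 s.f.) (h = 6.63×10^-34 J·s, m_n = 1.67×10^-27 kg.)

f = 2.08×10^19 Hz

E_1 = h²/(8m_nL²) = 4.597×10^-15 J and ΔE = (2² − 1²)E_1 = 1.379×10^-14 J.
f = ΔE/h = 1.379×10^-14/6.63×10^-34 = 2.08×10^19 Hz.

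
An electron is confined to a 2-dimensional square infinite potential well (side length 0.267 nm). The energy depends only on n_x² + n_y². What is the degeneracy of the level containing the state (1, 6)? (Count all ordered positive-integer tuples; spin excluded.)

The level has n_x² + n_y² = 37. The ordered positive-integer solutions are (1, 6), (6, 1).
That gives 2 states.

degeneracy = 2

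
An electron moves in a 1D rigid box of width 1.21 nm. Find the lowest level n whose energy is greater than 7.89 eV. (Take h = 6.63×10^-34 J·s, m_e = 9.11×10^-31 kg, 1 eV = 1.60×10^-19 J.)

E_1 = h²/(8m_eL²) = 4.120×10^-20 J = 0.2575 eV.
Need n² > 7.89/0.2575 = 30.64, i.e. n > 5.535.
The smallest integer satisfying this is n = 6.

n = 6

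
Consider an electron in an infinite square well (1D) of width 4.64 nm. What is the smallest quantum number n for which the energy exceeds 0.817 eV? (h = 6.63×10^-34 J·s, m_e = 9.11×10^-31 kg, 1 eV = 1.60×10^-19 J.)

E_1 = h²/(8m_eL²) = 2.801×10^-21 J = 0.01751 eV.
Need n² > 0.817/0.01751 = 46.66, i.e. n > 6.831.
The smallest integer satisfying this is n = 7.

n = 7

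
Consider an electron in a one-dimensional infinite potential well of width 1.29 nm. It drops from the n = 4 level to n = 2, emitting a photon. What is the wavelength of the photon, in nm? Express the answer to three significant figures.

E_1 = h²/(8m_eL²) = 3.620×10^-20 J, so ΔE = (4² − 2²)E_1 = 4.344×10^-19 J.
λ = hc/ΔE = (6.626×10^-34·2.998×10^8)/4.344×10^-19 = 4.57×10^-7 m = 457 nm.

λ = 457 nm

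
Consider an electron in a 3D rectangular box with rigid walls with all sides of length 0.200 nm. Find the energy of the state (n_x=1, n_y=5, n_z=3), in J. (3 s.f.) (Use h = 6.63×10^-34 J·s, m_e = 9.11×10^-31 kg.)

E = 5.28×10^-17 J

For a 3D rectangular well E = (h²/8m_e)·Σ n_i²/L_i² = (6.63×10^-34)²/(8·9.11×10^-31) · [1²/(0.200 nm)² + 5²/(0.200 nm)² + 3²/(0.200 nm)²].
Evaluating gives E = 5.28×10^-17 J.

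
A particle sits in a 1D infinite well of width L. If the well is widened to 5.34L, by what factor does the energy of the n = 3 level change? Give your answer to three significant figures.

0.0351

E_n ∝ 1/L², so the energy scales by 1/5.34² = 0.0351.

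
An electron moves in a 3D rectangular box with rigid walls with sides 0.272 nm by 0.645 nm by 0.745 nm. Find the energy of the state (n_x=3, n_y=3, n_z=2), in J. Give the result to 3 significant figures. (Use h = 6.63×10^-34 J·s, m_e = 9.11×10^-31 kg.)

For a 3D rectangular well E = (h²/8m_e)·Σ n_i²/L_i² = (6.63×10^-34)²/(8·9.11×10^-31) · [3²/(0.272 nm)² + 3²/(0.645 nm)² + 2²/(0.745 nm)²].
Evaluating gives E = 9.08×10^-18 J.

E = 9.08×10^-18 J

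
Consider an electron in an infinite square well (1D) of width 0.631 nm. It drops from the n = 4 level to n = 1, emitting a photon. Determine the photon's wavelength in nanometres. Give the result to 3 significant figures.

λ = 87.5 nm

E_1 = h²/(8m_eL²) = 1.513×10^-19 J, so ΔE = (4² − 1²)E_1 = 2.269×10^-18 J.
λ = hc/ΔE = (6.626×10^-34·2.998×10^8)/2.269×10^-18 = 8.75×10^-8 m = 87.5 nm.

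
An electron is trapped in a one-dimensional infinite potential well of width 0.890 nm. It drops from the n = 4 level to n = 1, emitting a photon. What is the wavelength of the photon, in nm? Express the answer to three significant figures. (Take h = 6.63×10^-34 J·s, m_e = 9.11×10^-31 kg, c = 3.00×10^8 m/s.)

E_1 = h²/(8m_eL²) = 7.614×10^-20 J, so ΔE = (4² − 1²)E_1 = 1.142×10^-18 J.
λ = hc/ΔE = (6.63×10^-34·3.00×10^8)/1.142×10^-18 = 1.74×10^-7 m = 174 nm.

λ = 174 nm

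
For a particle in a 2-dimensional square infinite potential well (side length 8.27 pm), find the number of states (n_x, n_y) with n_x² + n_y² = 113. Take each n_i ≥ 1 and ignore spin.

degeneracy = 2

The level has n_x² + n_y² = 113. The ordered positive-integer solutions are (7, 8), (8, 7).
That gives 2 states.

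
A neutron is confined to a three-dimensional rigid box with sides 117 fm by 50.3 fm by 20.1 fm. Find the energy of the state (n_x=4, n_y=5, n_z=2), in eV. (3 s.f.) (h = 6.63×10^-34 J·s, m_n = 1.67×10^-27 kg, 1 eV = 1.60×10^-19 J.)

E = 4.31×10^6 eV

For a 3D rectangular well E = (h²/8m_n)·Σ n_i²/L_i² = (6.63×10^-34)²/(8·1.67×10^-27) · [4²/(117 fm)² + 5²/(50.3 fm)² + 2²/(20.1 fm)²].
Evaluating gives E = 6.893×10^-13 J = 4.31×10^6 eV.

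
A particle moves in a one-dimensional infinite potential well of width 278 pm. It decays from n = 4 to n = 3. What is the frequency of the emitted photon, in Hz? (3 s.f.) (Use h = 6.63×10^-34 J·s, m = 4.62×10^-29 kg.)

E_1 = h²/(8mL²) = 1.539×10^-20 J and ΔE = (4² − 3²)E_1 = 1.077×10^-19 J.
f = ΔE/h = 1.077×10^-19/6.63×10^-34 = 1.62×10^14 Hz.

f = 1.62×10^14 Hz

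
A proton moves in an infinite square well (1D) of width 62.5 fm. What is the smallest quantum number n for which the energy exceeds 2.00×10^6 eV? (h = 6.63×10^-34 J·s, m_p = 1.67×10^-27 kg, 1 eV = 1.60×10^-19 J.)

n = 7

E_1 = h²/(8m_pL²) = 8.423×10^-15 J = 5.264×10^4 eV.
Need n² > 2.00×10^6/5.264×10^4 = 37.99, i.e. n > 6.164.
The smallest integer satisfying this is n = 7.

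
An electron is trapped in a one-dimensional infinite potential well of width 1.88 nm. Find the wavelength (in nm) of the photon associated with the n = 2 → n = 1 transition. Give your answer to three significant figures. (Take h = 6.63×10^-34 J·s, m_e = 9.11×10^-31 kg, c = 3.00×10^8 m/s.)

λ = 3.89×10^3 nm

E_1 = h²/(8m_eL²) = 1.706×10^-20 J, so ΔE = (2² − 1²)E_1 = 5.118×10^-20 J.
λ = hc/ΔE = (6.63×10^-34·3.00×10^8)/5.118×10^-20 = 3.89×10^-6 m = 3.89×10^3 nm.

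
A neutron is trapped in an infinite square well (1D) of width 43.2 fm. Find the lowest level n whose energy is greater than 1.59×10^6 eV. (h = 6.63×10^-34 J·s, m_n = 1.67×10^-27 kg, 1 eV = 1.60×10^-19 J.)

n = 4

E_1 = h²/(8m_nL²) = 1.763×10^-14 J = 1.102×10^5 eV.
Need n² > 1.59×10^6/1.102×10^5 = 14.43, i.e. n > 3.799.
The smallest integer satisfying this is n = 4.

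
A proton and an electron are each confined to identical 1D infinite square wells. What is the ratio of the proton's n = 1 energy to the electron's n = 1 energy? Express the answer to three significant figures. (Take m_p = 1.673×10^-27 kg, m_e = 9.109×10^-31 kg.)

E_n ∝ 1/m at fixed n and L, so the ratio is m_e/m_p = 9.109×10^-31/1.673×10^-27 = 5.44×10^-4.

5.44×10^-4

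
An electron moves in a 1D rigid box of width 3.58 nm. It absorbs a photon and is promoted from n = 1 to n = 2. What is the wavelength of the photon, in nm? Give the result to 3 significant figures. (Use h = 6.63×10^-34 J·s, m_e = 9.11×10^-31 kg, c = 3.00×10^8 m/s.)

λ = 1.41×10^4 nm

E_1 = h²/(8m_eL²) = 4.706×10^-21 J, so ΔE = (2² − 1²)E_1 = 1.412×10^-20 J.
λ = hc/ΔE = (6.63×10^-34·3.00×10^8)/1.412×10^-20 = 1.41×10^-5 m = 1.41×10^4 nm.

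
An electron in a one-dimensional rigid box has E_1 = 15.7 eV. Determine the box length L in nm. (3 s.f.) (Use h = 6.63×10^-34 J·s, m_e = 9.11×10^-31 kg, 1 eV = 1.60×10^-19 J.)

From E_n = n²h²/(8m_eL²), L = n·h/√(8m_eE_n).
E_1 = 15.7 eV = 2.512×10^-18 J, so L = 1·6.63×10^-34/√(8·9.11×10^-31·2.512×10^-18) = 1.55×10^-10 m = 0.155 nm.

L = 0.155 nm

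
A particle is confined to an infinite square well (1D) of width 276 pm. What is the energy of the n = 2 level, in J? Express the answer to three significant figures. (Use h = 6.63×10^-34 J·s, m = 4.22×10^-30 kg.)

For an infinite well E_n = n²h²/(8mL²), so E_1 = h²/(8mL²) = (6.63×10^-34)²/(8·4.22×10^-30·(2.76×10^-10 m)²) = 1.709×10^-19 J.
Then E_2 = 2²·E_1 = 4·1.709×10^-19 J = 6.84×10^-19 J.

E_2 = 6.84×10^-19 J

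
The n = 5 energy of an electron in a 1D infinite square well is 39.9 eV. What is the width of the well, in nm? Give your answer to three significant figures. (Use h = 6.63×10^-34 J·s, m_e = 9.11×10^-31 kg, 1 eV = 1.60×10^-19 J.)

L = 0.486 nm

From E_n = n²h²/(8m_eL²), L = n·h/√(8m_eE_n).
E_5 = 39.9 eV = 6.384×10^-18 J, so L = 5·6.63×10^-34/√(8·9.11×10^-31·6.384×10^-18) = 4.86×10^-10 m = 0.486 nm.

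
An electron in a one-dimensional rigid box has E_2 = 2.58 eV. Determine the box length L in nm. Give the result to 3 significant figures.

L = 0.764 nm

From E_n = n²h²/(8m_eL²), L = n·h/√(8m_eE_n).
E_2 = 2.58 eV = 4.133×10^-19 J, so L = 2·6.626×10^-34/√(8·9.109×10^-31·4.133×10^-19) = 7.64×10^-10 m = 0.764 nm.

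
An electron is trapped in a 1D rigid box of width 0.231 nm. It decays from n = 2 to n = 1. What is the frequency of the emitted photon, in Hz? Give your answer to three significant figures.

E_1 = h²/(8m_eL²) = 1.129×10^-18 J and ΔE = (2² − 1²)E_1 = 3.387×10^-18 J.
f = ΔE/h = 3.387×10^-18/6.626×10^-34 = 5.11×10^15 Hz.

f = 5.11×10^15 Hz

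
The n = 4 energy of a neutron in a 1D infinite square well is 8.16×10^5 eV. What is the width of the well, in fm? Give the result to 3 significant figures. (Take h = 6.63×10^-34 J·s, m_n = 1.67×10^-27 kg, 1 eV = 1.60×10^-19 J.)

From E_n = n²h²/(8m_nL²), L = n·h/√(8m_nE_n).
E_4 = 8.16×10^5 eV = 1.306×10^-13 J, so L = 4·6.63×10^-34/√(8·1.67×10^-27·1.306×10^-13) = 6.35×10^-14 m = 63.5 fm.

L = 63.5 fm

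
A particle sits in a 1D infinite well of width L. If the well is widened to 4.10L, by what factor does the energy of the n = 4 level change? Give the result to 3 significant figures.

E_n ∝ 1/L², so the energy scales by 1/4.10² = 0.0595.

0.0595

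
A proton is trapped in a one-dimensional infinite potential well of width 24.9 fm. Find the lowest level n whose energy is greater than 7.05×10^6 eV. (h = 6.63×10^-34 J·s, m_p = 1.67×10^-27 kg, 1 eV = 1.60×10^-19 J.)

E_1 = h²/(8m_pL²) = 5.307×10^-14 J = 3.317×10^5 eV.
Need n² > 7.05×10^6/3.317×10^5 = 21.25, i.e. n > 4.610.
The smallest integer satisfying this is n = 5.

n = 5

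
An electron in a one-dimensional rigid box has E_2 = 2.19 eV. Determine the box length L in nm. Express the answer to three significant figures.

L = 0.829 nm

From E_n = n²h²/(8m_eL²), L = n·h/√(8m_eE_n).
E_2 = 2.19 eV = 3.508×10^-19 J, so L = 2·6.626×10^-34/√(8·9.109×10^-31·3.508×10^-19) = 8.29×10^-10 m = 0.829 nm.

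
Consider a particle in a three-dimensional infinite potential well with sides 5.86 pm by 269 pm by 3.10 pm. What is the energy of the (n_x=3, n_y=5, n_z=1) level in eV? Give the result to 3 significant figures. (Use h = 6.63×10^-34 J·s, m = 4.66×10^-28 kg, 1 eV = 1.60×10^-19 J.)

E = 270 eV

For a 3D rectangular well E = (h²/8m)·Σ n_i²/L_i² = (6.63×10^-34)²/(8·4.66×10^-28) · [3²/(5.86 pm)² + 5²/(269 pm)² + 1²/(3.10 pm)²].
Evaluating gives E = 4.321×10^-17 J = 270 eV.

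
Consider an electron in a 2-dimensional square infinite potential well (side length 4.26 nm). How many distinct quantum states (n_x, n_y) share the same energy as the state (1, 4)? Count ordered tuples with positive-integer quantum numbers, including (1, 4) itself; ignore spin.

The level has n_x² + n_y² = 17. The ordered positive-integer solutions are (1, 4), (4, 1).
That gives 2 states.

degeneracy = 2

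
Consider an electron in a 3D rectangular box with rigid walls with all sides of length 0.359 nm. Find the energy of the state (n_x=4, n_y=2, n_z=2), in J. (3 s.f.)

For a 3D rectangular well E = (h²/8m_e)·Σ n_i²/L_i² = (6.626×10^-34)²/(8·9.109×10^-31) · [4²/(0.359 nm)² + 2²/(0.359 nm)² + 2²/(0.359 nm)²].
Evaluating gives E = 1.12×10^-17 J.

E = 1.12×10^-17 J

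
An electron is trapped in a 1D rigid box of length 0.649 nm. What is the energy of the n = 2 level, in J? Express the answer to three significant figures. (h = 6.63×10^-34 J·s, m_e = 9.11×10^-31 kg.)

E_2 = 5.73×10^-19 J

For an infinite well E_n = n²h²/(8m_eL²), so E_1 = h²/(8m_eL²) = (6.63×10^-34)²/(8·9.11×10^-31·(6.49×10^-10 m)²) = 1.432×10^-19 J.
Then E_2 = 2²·E_1 = 4·1.432×10^-19 J = 5.73×10^-19 J.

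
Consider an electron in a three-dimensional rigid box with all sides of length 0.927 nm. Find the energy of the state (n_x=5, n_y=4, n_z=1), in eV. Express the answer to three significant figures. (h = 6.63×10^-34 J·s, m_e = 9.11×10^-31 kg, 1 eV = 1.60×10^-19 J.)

For a 3D rectangular well E = (h²/8m_e)·Σ n_i²/L_i² = (6.63×10^-34)²/(8·9.11×10^-31) · [5²/(0.927 nm)² + 4²/(0.927 nm)² + 1²/(0.927 nm)²].
Evaluating gives E = 2.948×10^-18 J = 18.4 eV.

E = 18.4 eV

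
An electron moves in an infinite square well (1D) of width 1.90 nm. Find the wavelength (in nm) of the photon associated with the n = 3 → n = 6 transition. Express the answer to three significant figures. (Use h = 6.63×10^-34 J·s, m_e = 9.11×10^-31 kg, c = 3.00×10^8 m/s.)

E_1 = h²/(8m_eL²) = 1.671×10^-20 J, so ΔE = (6² − 3²)E_1 = 4.512×10^-19 J.
λ = hc/ΔE = (6.63×10^-34·3.00×10^8)/4.512×10^-19 = 4.41×10^-7 m = 441 nm.

λ = 441 nm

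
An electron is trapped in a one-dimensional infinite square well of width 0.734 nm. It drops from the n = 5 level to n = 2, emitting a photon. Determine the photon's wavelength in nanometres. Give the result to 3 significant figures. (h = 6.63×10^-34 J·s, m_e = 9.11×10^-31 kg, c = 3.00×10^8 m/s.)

E_1 = h²/(8m_eL²) = 1.120×10^-19 J, so ΔE = (5² − 2²)E_1 = 2.352×10^-18 J.
λ = hc/ΔE = (6.63×10^-34·3.00×10^8)/2.352×10^-18 = 8.46×10^-8 m = 84.6 nm.

λ = 84.6 nm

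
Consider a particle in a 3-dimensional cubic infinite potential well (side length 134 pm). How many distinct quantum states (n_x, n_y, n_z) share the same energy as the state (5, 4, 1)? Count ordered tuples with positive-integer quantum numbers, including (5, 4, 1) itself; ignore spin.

degeneracy = 6

The level has n_x² + n_y² + n_z² = 42. The ordered positive-integer solutions are (1, 4, 5), (1, 5, 4), (4, 1, 5), (4, 5, 1), (5, 1, 4), (5, 4, 1).
That gives 6 states.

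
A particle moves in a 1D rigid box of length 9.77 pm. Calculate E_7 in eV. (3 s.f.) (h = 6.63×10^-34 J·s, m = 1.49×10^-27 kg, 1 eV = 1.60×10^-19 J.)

E_7 = 118 eV

For an infinite well E_n = n²h²/(8mL²), so E_1 = h²/(8mL²) = (6.63×10^-34)²/(8·1.49×10^-27·(9.77×10^-12 m)²) = 3.863×10^-19 J.
Then E_7 = 7²·E_1 = 49·3.863×10^-19 J = 1.893×10^-17 J.
Converting, E_7 = 1.893×10^-17 J / (1.60×10^-19 J/eV) = 118 eV.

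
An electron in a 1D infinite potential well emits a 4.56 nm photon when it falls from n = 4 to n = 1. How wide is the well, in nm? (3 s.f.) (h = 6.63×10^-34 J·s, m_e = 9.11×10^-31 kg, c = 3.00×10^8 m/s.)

The photon carries ΔE = hc/λ = 6.63×10^-34·3.00×10^8/4.56×10^-9 m = 4.362×10^-17 J.
Since ΔE = (4² − 1²)E_1, E_1 = 2.908×10^-18 J, and L = h/√(8m_eE_1) = 1.44×10^-10 m = 0.144 nm.

L = 0.144 nm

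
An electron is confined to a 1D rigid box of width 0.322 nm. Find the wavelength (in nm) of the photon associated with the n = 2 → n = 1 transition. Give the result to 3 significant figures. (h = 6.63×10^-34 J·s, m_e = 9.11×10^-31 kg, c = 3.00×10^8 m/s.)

E_1 = h²/(8m_eL²) = 5.817×10^-19 J, so ΔE = (2² − 1²)E_1 = 1.745×10^-18 J.
λ = hc/ΔE = (6.63×10^-34·3.00×10^8)/1.745×10^-18 = 1.14×10^-7 m = 114 nm.

λ = 114 nm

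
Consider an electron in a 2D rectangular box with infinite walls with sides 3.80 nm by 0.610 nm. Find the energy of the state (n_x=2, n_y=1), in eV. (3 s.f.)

For a 2D rectangular well E = (h²/8m_e)·Σ n_i²/L_i² = (6.626×10^-34)²/(8·9.109×10^-31) · [2²/(3.80 nm)² + 1²/(0.610 nm)²].
Evaluating gives E = 1.786×10^-19 J = 1.11 eV.

E = 1.11 eV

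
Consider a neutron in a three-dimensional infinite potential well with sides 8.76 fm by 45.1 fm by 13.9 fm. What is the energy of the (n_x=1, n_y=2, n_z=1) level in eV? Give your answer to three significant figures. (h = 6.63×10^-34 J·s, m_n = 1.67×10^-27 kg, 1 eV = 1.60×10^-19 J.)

For a 3D rectangular well E = (h²/8m_n)·Σ n_i²/L_i² = (6.63×10^-34)²/(8·1.67×10^-27) · [1²/(8.76 fm)² + 2²/(45.1 fm)² + 1²/(13.9 fm)²].
Evaluating gives E = 6.638×10^-13 J = 4.15×10^6 eV.

E = 4.15×10^6 eV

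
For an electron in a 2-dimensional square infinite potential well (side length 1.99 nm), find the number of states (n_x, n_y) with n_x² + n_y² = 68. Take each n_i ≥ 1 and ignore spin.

degeneracy = 2

The level has n_x² + n_y² = 68. The ordered positive-integer solutions are (2, 8), (8, 2).
That gives 2 states.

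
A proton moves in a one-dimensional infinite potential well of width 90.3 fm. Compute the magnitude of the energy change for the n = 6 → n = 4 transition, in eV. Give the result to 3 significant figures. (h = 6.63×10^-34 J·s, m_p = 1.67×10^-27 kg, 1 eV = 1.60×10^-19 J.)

E_1 = h²/(8m_pL²) = 4.035×10^-15 J.
|ΔE| = |6² − 4²|·E_1 = 20·4.035×10^-15 J = 8.070×10^-14 J = 5.04×10^5 eV.

|ΔE| = 5.04×10^5 eV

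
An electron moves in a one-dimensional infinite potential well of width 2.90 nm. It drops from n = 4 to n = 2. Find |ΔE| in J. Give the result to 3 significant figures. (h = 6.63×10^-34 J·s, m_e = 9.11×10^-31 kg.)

E_1 = h²/(8m_eL²) = 7.172×10^-21 J.
|ΔE| = |4² − 2²|·E_1 = 12·7.172×10^-21 J = 8.61×10^-20 J.

|ΔE| = 8.61×10^-20 J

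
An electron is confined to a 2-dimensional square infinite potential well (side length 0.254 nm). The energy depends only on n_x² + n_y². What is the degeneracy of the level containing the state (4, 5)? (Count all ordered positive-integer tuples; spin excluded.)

degeneracy = 2

The level has n_x² + n_y² = 41. The ordered positive-integer solutions are (4, 5), (5, 4).
That gives 2 states.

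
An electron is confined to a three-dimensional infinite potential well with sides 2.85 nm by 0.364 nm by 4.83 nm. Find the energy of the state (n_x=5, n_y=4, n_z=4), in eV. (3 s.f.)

For a 3D rectangular well E = (h²/8m_e)·Σ n_i²/L_i² = (6.626×10^-34)²/(8·9.109×10^-31) · [5²/(2.85 nm)² + 4²/(0.364 nm)² + 4²/(4.83 nm)²].
Evaluating gives E = 7.502×10^-18 J = 46.8 eV.

E = 46.8 eV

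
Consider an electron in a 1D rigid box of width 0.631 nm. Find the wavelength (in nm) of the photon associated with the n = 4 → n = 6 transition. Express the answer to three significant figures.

E_1 = h²/(8m_eL²) = 1.513×10^-19 J, so ΔE = (6² − 4²)E_1 = 3.026×10^-18 J.
λ = hc/ΔE = (6.626×10^-34·2.998×10^8)/3.026×10^-18 = 6.56×10^-8 m = 65.6 nm.

λ = 65.6 nm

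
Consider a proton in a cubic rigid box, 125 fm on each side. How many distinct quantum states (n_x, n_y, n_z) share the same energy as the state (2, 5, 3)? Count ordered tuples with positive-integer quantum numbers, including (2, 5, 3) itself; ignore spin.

degeneracy = 9

The level has n_x² + n_y² + n_z² = 38. The ordered positive-integer solutions are (1, 1, 6), (1, 6, 1), (2, 3, 5), (2, 5, 3), (3, 2, 5), (3, 5, 2), (5, 2, 3), (5, 3, 2), (6, 1, 1).
That gives 9 states.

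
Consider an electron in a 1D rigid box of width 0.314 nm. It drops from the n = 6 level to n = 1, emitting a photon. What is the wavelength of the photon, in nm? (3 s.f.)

E_1 = h²/(8m_eL²) = 6.111×10^-19 J, so ΔE = (6² − 1²)E_1 = 2.139×10^-17 J.
λ = hc/ΔE = (6.626×10^-34·2.998×10^8)/2.139×10^-17 = 9.29×10^-9 m = 9.29 nm.

λ = 9.29 nm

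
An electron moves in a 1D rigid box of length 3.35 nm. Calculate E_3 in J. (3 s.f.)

E_3 = 4.83×10^-20 J

For an infinite well E_n = n²h²/(8m_eL²), so E_1 = h²/(8m_eL²) = (6.626×10^-34)²/(8·9.109×10^-31·(3.35×10^-9 m)²) = 5.368×10^-21 J.
Then E_3 = 3²·E_1 = 9·5.368×10^-21 J = 4.83×10^-20 J.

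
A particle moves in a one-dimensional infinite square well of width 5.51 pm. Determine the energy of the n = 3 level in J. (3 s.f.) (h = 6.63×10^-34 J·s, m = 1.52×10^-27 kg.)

For an infinite well E_n = n²h²/(8mL²), so E_1 = h²/(8mL²) = (6.63×10^-34)²/(8·1.52×10^-27·(5.51×10^-12 m)²) = 1.191×10^-18 J.
Then E_3 = 3²·E_1 = 9·1.191×10^-18 J = 1.07×10^-17 J.

E_3 = 1.07×10^-17 J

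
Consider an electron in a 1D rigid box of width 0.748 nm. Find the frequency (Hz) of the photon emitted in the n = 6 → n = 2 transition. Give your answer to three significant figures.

E_1 = h²/(8m_eL²) = 1.077×10^-19 J and ΔE = (6² − 2²)E_1 = 3.446×10^-18 J.
f = ΔE/h = 3.446×10^-18/6.626×10^-34 = 5.20×10^15 Hz.

f = 5.20×10^15 Hz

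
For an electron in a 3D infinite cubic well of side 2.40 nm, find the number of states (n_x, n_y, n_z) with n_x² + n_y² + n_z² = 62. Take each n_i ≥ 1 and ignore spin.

The level has n_x² + n_y² + n_z² = 62. The ordered positive-integer solutions are (1, 5, 6), (1, 6, 5), (2, 3, 7), (2, 7, 3), (3, 2, 7), (3, 7, 2), (5, 1, 6), (5, 6, 1), (6, 1, 5), (6, 5, 1), (7, 2, 3), (7, 3, 2).
That gives 12 states.

degeneracy = 12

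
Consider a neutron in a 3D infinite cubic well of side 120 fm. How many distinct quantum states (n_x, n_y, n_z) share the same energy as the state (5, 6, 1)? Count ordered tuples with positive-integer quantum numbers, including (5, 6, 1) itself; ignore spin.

The level has n_x² + n_y² + n_z² = 62. The ordered positive-integer solutions are (1, 5, 6), (1, 6, 5), (2, 3, 7), (2, 7, 3), (3, 2, 7), (3, 7, 2), (5, 1, 6), (5, 6, 1), (6, 1, 5), (6, 5, 1), (7, 2, 3), (7, 3, 2).
That gives 12 states.

degeneracy = 12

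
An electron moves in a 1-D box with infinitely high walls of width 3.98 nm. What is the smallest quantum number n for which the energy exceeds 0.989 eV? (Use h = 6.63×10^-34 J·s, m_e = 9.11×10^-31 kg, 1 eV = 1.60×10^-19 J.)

E_1 = h²/(8m_eL²) = 3.808×10^-21 J = 0.02380 eV.
Need n² > 0.989/0.02380 = 41.55, i.e. n > 6.446.
The smallest integer satisfying this is n = 7.

n = 7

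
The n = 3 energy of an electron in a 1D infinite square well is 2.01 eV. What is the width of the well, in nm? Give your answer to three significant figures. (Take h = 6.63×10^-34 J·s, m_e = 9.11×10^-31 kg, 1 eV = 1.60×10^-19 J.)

L = 1.30 nm

From E_n = n²h²/(8m_eL²), L = n·h/√(8m_eE_n).
E_3 = 2.01 eV = 3.216×10^-19 J, so L = 3·6.63×10^-34/√(8·9.11×10^-31·3.216×10^-19) = 1.30×10^-9 m = 1.30 nm.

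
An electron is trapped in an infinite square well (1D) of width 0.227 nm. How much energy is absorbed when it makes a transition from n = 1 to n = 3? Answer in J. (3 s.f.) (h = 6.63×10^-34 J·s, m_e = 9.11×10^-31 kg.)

E_1 = h²/(8m_eL²) = 1.170×10^-18 J.
|ΔE| = |1² − 3²|·E_1 = 8·1.170×10^-18 J = 9.36×10^-18 J.

|ΔE| = 9.36×10^-18 J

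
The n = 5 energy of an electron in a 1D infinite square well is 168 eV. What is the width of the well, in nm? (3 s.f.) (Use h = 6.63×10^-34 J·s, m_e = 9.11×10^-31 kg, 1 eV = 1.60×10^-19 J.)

L = 0.237 nm

From E_n = n²h²/(8m_eL²), L = n·h/√(8m_eE_n).
E_5 = 168 eV = 2.688×10^-17 J, so L = 5·6.63×10^-34/√(8·9.11×10^-31·2.688×10^-17) = 2.37×10^-10 m = 0.237 nm.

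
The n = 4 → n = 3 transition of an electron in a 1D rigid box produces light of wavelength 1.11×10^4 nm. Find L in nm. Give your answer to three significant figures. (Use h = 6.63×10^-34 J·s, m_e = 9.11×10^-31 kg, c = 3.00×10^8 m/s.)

The photon carries ΔE = hc/λ = 6.63×10^-34·3.00×10^8/1.11×10^-5 m = 1.792×10^-20 J.
Since ΔE = (4² − 3²)E_1, E_1 = 2.560×10^-21 J, and L = h/√(8m_eE_1) = 4.85×10^-9 m = 4.85 nm.

L = 4.85 nm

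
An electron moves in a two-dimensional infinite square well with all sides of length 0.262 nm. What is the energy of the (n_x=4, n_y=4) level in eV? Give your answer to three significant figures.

E = 175 eV

For a 2D rectangular well E = (h²/8m_e)·Σ n_i²/L_i² = (6.626×10^-34)²/(8·9.109×10^-31) · [4²/(0.262 nm)² + 4²/(0.262 nm)²].
Evaluating gives E = 2.809×10^-17 J = 175 eV.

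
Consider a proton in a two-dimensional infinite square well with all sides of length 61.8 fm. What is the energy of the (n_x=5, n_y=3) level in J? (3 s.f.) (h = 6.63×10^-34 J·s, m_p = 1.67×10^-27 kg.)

For a 2D rectangular well E = (h²/8m_p)·Σ n_i²/L_i² = (6.63×10^-34)²/(8·1.67×10^-27) · [5²/(61.8 fm)² + 3²/(61.8 fm)²].
Evaluating gives E = 2.93×10^-13 J.

E = 2.93×10^-13 J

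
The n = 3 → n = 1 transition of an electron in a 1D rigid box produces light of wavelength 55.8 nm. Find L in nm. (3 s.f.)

L = 0.368 nm

The photon carries ΔE = hc/λ = 6.626×10^-34·2.998×10^8/5.58×10^-8 m = 3.560×10^-18 J.
Since ΔE = (3² − 1²)E_1, E_1 = 4.450×10^-19 J, and L = h/√(8m_eE_1) = 3.68×10^-10 m = 0.368 nm.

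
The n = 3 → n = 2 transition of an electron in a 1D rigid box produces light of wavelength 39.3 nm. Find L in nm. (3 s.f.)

The photon carries ΔE = hc/λ = 6.626×10^-34·2.998×10^8/3.93×10^-8 m = 5.055×10^-18 J.
Since ΔE = (3² − 2²)E_1, E_1 = 1.011×10^-18 J, and L = h/√(8m_eE_1) = 2.44×10^-10 m = 0.244 nm.

L = 0.244 nm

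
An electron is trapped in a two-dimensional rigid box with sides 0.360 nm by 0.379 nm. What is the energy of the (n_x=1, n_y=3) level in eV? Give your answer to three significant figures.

E = 26.5 eV

For a 2D rectangular well E = (h²/8m_e)·Σ n_i²/L_i² = (6.626×10^-34)²/(8·9.109×10^-31) · [1²/(0.360 nm)² + 3²/(0.379 nm)²].
Evaluating gives E = 4.240×10^-18 J = 26.5 eV.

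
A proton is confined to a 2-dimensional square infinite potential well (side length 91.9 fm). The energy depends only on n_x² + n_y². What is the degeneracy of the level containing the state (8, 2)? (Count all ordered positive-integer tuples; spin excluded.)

The level has n_x² + n_y² = 68. The ordered positive-integer solutions are (2, 8), (8, 2).
That gives 2 states.

degeneracy = 2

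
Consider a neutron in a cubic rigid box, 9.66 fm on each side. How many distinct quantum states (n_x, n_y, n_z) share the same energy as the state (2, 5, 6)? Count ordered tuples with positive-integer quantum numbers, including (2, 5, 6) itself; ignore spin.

degeneracy = 6

The level has n_x² + n_y² + n_z² = 65. The ordered positive-integer solutions are (2, 5, 6), (2, 6, 5), (5, 2, 6), (5, 6, 2), (6, 2, 5), (6, 5, 2).
That gives 6 states.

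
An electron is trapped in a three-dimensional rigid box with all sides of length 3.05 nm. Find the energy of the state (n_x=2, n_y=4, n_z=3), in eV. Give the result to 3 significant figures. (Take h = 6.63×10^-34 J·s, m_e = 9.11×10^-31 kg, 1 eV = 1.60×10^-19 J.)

For a 3D rectangular well E = (h²/8m_e)·Σ n_i²/L_i² = (6.63×10^-34)²/(8·9.11×10^-31) · [2²/(3.05 nm)² + 4²/(3.05 nm)² + 3²/(3.05 nm)²].
Evaluating gives E = 1.880×10^-19 J = 1.18 eV.

E = 1.18 eV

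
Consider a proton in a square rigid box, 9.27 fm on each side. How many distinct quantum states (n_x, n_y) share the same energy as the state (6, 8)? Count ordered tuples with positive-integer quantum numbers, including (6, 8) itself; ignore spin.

degeneracy = 2

The level has n_x² + n_y² = 100. The ordered positive-integer solutions are (6, 8), (8, 6).
That gives 2 states.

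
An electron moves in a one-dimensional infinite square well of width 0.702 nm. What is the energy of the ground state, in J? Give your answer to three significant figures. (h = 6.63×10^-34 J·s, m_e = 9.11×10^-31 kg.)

For an infinite well E_n = n²h²/(8m_eL²), so E_1 = h²/(8m_eL²) = (6.63×10^-34)²/(8·9.11×10^-31·(7.02×10^-10 m)²) = 1.224×10^-19 J.

E_1 = 1.22×10^-19 J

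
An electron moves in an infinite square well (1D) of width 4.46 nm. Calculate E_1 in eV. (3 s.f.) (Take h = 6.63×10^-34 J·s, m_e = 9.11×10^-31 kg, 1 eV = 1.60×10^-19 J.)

For an infinite well E_n = n²h²/(8m_eL²), so E_1 = h²/(8m_eL²) = (6.63×10^-34)²/(8·9.11×10^-31·(4.46×10^-9 m)²) = 3.032×10^-21 J.
Converting, E_1 = 3.032×10^-21 J / (1.60×10^-19 J/eV) = 0.0190 eV.

E_1 = 0.0190 eV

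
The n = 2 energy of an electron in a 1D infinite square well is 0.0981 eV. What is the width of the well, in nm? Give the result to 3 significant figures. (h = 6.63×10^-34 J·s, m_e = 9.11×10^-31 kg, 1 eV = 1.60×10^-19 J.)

L = 3.92 nm

From E_n = n²h²/(8m_eL²), L = n·h/√(8m_eE_n).
E_2 = 0.0981 eV = 1.570×10^-20 J, so L = 2·6.63×10^-34/√(8·9.11×10^-31·1.570×10^-20) = 3.92×10^-9 m = 3.92 nm.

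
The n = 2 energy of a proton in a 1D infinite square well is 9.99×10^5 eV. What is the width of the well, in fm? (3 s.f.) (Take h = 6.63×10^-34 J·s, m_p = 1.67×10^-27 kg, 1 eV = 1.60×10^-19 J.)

From E_n = n²h²/(8m_pL²), L = n·h/√(8m_pE_n).
E_2 = 9.99×10^5 eV = 1.598×10^-13 J, so L = 2·6.63×10^-34/√(8·1.67×10^-27·1.598×10^-13) = 2.87×10^-14 m = 28.7 fm.

L = 28.7 fm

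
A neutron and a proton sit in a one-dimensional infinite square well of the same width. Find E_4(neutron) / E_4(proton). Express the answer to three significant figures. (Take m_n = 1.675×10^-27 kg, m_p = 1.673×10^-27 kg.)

E_n ∝ 1/m at fixed n and L, so the ratio is m_p/m_n = 1.673×10^-27/1.675×10^-27 = 0.999.

0.999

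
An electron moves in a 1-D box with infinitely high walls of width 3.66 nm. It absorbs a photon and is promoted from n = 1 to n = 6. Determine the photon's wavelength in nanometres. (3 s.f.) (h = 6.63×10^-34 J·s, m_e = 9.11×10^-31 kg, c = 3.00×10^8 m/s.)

λ = 1.26×10^3 nm

E_1 = h²/(8m_eL²) = 4.503×10^-21 J, so ΔE = (6² − 1²)E_1 = 1.576×10^-19 J.
λ = hc/ΔE = (6.63×10^-34·3.00×10^8)/1.576×10^-19 = 1.26×10^-6 m = 1.26×10^3 nm.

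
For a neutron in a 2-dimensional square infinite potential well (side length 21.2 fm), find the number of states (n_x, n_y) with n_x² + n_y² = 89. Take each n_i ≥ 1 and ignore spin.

degeneracy = 2

The level has n_x² + n_y² = 89. The ordered positive-integer solutions are (5, 8), (8, 5).
That gives 2 states.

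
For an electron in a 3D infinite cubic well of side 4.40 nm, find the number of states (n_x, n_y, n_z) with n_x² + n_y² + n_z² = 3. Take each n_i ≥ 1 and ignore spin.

degeneracy = 1

The level has n_x² + n_y² + n_z² = 3. The ordered positive-integer solutions are (1, 1, 1).
That gives 1 state.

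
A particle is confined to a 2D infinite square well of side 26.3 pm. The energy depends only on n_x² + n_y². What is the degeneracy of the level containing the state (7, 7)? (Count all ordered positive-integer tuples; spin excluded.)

degeneracy = 1

The level has n_x² + n_y² = 98. The ordered positive-integer solutions are (7, 7).
That gives 1 state.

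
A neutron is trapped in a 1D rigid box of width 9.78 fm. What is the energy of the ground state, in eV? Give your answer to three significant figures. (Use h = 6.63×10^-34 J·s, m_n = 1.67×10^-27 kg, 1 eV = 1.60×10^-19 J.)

For an infinite well E_n = n²h²/(8m_nL²), so E_1 = h²/(8m_nL²) = (6.63×10^-34)²/(8·1.67×10^-27·(9.78×10^-15 m)²) = 3.440×10^-13 J.
Converting, E_1 = 3.440×10^-13 J / (1.60×10^-19 J/eV) = 2.15×10^6 eV.

E_1 = 2.15×10^6 eV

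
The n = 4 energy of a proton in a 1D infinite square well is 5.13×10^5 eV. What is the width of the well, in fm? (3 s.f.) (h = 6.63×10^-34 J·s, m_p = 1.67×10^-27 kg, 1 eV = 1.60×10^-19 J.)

From E_n = n²h²/(8m_pL²), L = n·h/√(8m_pE_n).
E_4 = 5.13×10^5 eV = 8.208×10^-14 J, so L = 4·6.63×10^-34/√(8·1.67×10^-27·8.208×10^-14) = 8.01×10^-14 m = 80.1 fm.

L = 80.1 fm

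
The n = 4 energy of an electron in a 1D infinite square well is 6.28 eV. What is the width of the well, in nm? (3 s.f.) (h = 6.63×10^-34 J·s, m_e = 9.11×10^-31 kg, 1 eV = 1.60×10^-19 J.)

L = 0.980 nm

From E_n = n²h²/(8m_eL²), L = n·h/√(8m_eE_n).
E_4 = 6.28 eV = 1.005×10^-18 J, so L = 4·6.63×10^-34/√(8·9.11×10^-31·1.005×10^-18) = 9.80×10^-10 m = 0.980 nm.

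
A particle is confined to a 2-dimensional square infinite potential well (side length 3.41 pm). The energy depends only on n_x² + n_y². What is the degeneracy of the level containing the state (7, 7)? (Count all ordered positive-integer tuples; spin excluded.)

The level has n_x² + n_y² = 98. The ordered positive-integer solutions are (7, 7).
That gives 1 state.

degeneracy = 1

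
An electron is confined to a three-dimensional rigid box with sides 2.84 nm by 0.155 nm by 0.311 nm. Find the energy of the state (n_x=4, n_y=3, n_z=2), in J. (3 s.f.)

E = 2.52×10^-17 J

For a 3D rectangular well E = (h²/8m_e)·Σ n_i²/L_i² = (6.626×10^-34)²/(8·9.109×10^-31) · [4²/(2.84 nm)² + 3²/(0.155 nm)² + 2²/(0.311 nm)²].
Evaluating gives E = 2.52×10^-17 J.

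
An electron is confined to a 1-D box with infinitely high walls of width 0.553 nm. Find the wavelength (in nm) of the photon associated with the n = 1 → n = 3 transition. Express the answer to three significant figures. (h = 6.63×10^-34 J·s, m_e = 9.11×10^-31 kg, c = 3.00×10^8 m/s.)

λ = 126 nm

E_1 = h²/(8m_eL²) = 1.972×10^-19 J, so ΔE = (3² − 1²)E_1 = 1.578×10^-18 J.
λ = hc/ΔE = (6.63×10^-34·3.00×10^8)/1.578×10^-18 = 1.26×10^-7 m = 126 nm.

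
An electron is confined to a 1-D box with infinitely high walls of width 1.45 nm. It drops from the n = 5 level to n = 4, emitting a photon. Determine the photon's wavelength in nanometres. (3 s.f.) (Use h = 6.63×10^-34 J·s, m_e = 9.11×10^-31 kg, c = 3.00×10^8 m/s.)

E_1 = h²/(8m_eL²) = 2.869×10^-20 J, so ΔE = (5² − 4²)E_1 = 2.582×10^-19 J.
λ = hc/ΔE = (6.63×10^-34·3.00×10^8)/2.582×10^-19 = 7.70×10^-7 m = 770 nm.

λ = 770 nm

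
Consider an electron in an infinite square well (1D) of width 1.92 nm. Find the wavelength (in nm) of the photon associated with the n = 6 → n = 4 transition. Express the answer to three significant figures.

λ = 608 nm

E_1 = h²/(8m_eL²) = 1.634×10^-20 J, so ΔE = (6² − 4²)E_1 = 3.268×10^-19 J.
λ = hc/ΔE = (6.626×10^-34·2.998×10^8)/3.268×10^-19 = 6.08×10^-7 m = 608 nm.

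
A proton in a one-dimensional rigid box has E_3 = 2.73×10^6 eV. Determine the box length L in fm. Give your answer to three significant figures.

From E_n = n²h²/(8m_pL²), L = n·h/√(8m_pE_n).
E_3 = 2.73×10^6 eV = 4.373×10^-13 J, so L = 3·6.626×10^-34/√(8·1.673×10^-27·4.373×10^-13) = 2.60×10^-14 m = 26.0 fm.

L = 26.0 fm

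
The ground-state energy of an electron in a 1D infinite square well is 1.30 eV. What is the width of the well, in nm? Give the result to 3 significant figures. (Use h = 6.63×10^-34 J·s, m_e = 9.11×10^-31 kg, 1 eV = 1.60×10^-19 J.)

From E_n = n²h²/(8m_eL²), L = n·h/√(8m_eE_n).
E_1 = 1.30 eV = 2.080×10^-19 J, so L = 1·6.63×10^-34/√(8·9.11×10^-31·2.080×10^-19) = 5.38×10^-10 m = 0.538 nm.

L = 0.538 nm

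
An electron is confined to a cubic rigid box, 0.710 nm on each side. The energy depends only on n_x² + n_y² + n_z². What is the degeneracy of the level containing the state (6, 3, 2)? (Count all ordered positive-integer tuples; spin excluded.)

The level has n_x² + n_y² + n_z² = 49. The ordered positive-integer solutions are (2, 3, 6), (2, 6, 3), (3, 2, 6), (3, 6, 2), (6, 2, 3), (6, 3, 2).
That gives 6 states.

degeneracy = 6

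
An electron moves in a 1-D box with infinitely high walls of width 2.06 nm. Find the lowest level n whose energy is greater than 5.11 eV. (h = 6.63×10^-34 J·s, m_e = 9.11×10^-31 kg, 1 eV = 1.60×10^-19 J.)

E_1 = h²/(8m_eL²) = 1.421×10^-20 J = 0.08881 eV.
Need n² > 5.11/0.08881 = 57.54, i.e. n > 7.586.
The smallest integer satisfying this is n = 8.

n = 8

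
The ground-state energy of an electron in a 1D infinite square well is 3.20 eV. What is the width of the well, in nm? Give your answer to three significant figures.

L = 0.343 nm

From E_n = n²h²/(8m_eL²), L = n·h/√(8m_eE_n).
E_1 = 3.20 eV = 5.126×10^-19 J, so L = 1·6.626×10^-34/√(8·9.109×10^-31·5.126×10^-19) = 3.43×10^-10 m = 0.343 nm.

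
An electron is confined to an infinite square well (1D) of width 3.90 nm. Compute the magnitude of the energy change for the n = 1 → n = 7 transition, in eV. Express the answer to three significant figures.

E_1 = h²/(8m_eL²) = 3.961×10^-21 J.
|ΔE| = |1² − 7²|·E_1 = 48·3.961×10^-21 J = 1.901×10^-19 J = 1.19 eV.

|ΔE| = 1.19 eV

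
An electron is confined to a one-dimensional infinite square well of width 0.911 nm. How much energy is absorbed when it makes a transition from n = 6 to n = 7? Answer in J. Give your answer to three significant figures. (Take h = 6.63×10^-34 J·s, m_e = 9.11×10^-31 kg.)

E_1 = h²/(8m_eL²) = 7.267×10^-20 J.
|ΔE| = |6² − 7²|·E_1 = 13·7.267×10^-20 J = 9.45×10^-19 J.

|ΔE| = 9.45×10^-19 J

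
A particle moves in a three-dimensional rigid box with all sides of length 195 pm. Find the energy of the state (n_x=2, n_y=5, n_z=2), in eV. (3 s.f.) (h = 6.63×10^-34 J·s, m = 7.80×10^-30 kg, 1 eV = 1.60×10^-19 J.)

E = 38.2 eV

For a 3D rectangular well E = (h²/8m)·Σ n_i²/L_i² = (6.63×10^-34)²/(8·7.80×10^-30) · [2²/(195 pm)² + 5²/(195 pm)² + 2²/(195 pm)²].
Evaluating gives E = 6.113×10^-18 J = 38.2 eV.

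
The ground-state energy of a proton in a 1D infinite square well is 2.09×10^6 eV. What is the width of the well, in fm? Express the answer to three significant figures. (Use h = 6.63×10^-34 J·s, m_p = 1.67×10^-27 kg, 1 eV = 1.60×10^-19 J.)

L = 9.92 fm

From E_n = n²h²/(8m_pL²), L = n·h/√(8m_pE_n).
E_1 = 2.09×10^6 eV = 3.344×10^-13 J, so L = 1·6.63×10^-34/√(8·1.67×10^-27·3.344×10^-13) = 9.92×10^-15 m = 9.92 fm.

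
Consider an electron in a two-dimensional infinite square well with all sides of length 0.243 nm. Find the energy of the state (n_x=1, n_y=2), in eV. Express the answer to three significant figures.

For a 2D rectangular well E = (h²/8m_e)·Σ n_i²/L_i² = (6.626×10^-34)²/(8·9.109×10^-31) · [1²/(0.243 nm)² + 2²/(0.243 nm)²].
Evaluating gives E = 5.102×10^-18 J = 31.8 eV.

E = 31.8 eV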